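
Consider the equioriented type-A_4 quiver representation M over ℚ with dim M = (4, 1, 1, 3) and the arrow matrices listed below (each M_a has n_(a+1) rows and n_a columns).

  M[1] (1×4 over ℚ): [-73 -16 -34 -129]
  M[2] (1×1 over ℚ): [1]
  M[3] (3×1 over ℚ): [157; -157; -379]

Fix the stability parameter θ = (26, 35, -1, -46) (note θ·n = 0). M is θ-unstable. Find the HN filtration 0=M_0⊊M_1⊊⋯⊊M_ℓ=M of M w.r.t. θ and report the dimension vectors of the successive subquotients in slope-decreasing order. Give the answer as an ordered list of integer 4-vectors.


Via rank(M_{q-1}∘⋯∘M_p): M ≅ I[1,1]^3, I[1,4], I[4,4]^2.
μ_θ-semistable layers: μ^(1)=26; μ^(2)=7/2; μ^(3)=-46

((3, 0, 0, 0); (1, 1, 1, 1); (0, 0, 0, 2))


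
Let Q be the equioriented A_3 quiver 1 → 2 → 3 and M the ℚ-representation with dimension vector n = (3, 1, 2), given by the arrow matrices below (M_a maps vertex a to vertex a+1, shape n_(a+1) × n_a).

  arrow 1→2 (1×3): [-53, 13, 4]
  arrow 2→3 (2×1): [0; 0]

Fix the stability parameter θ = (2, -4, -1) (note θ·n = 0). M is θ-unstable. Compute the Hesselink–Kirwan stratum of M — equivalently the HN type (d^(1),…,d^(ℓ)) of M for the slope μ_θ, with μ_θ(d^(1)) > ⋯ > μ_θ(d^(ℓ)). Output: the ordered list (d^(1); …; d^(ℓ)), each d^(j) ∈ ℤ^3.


Barcode: M ≅ I[1,1]^2, I[1,2], I[3,3]^2. HN layers by μ_θ (2 steps, strictly decreasing):
  μ^(1)=2; μ^(2)=-1

((2, 0, 0); (1, 1, 2))


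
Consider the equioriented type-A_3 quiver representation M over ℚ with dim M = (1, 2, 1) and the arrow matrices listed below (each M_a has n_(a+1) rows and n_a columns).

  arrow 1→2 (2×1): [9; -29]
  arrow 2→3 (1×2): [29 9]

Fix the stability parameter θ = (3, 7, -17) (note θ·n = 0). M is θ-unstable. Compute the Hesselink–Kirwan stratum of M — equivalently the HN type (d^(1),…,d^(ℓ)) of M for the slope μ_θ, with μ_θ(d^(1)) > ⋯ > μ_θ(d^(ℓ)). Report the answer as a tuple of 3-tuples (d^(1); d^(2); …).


Barcode: M ≅ I[1,2], I[2,3]. HN layers by μ_θ (3 steps, strictly decreasing):
  μ^(1)=7; μ^(2)=3; μ^(3)=-5

((0, 1, 0); (1, 0, 0); (0, 1, 1))


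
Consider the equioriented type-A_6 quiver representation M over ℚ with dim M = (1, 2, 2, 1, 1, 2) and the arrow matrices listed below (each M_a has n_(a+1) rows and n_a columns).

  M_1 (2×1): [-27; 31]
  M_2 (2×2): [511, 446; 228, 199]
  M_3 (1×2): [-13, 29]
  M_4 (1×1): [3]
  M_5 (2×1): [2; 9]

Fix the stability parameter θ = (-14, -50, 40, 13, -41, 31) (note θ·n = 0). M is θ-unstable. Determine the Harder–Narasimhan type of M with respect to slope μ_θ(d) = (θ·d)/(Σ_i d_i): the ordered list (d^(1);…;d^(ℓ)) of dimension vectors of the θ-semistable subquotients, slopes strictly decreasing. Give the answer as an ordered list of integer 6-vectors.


Barcode: M ≅ I[1,3], I[2,6], I[6,6]. HN layers by μ_θ (5 steps, strictly decreasing):
  μ^(1)=40; μ^(2)=31; μ^(3)=4; μ^(4)=-32; μ^(5)=-50

((0, 0, 1, 0, 0, 0); (0, 0, 0, 0, 0, 2); (0, 0, 1, 1, 1, 0); (1, 1, 0, 0, 0, 0); (0, 1, 0, 0, 0, 0))


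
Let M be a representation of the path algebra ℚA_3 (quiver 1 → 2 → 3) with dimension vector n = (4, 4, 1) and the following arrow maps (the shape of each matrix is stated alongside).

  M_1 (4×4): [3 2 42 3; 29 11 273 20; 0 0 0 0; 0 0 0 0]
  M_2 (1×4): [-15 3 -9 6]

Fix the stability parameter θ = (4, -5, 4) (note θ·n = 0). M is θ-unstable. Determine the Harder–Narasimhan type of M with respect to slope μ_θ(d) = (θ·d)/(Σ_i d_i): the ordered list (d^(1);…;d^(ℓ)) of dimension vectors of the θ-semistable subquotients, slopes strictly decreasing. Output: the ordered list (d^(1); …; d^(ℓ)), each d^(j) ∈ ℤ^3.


Interval decomposition of M: I[1,1]^2, I[1,2], I[1,3], I[2,2]^2.
HN type (ℓ=3): μ^(1)=4; μ^(2)=-1/2; μ^(3)=-5

((2, 0, 1); (2, 2, 0); (0, 2, 0))


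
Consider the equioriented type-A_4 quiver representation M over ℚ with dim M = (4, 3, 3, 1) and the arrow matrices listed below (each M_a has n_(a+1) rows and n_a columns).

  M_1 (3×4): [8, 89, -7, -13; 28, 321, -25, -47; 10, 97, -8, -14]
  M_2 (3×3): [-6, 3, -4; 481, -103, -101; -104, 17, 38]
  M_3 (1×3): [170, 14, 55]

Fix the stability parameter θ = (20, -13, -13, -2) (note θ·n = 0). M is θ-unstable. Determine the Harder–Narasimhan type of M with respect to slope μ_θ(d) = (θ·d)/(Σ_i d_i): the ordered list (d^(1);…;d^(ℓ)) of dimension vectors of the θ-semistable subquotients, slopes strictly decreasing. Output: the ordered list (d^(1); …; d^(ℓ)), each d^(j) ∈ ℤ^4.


Interval decomposition of M: I[1,1]^2, I[1,3], I[1,4], I[2,2], I[3,3].
HN type (ℓ=3): μ^(1)=20; μ^(2)=-2; μ^(3)=-13

((2, 0, 0, 0); (2, 2, 2, 1); (0, 1, 1, 0))


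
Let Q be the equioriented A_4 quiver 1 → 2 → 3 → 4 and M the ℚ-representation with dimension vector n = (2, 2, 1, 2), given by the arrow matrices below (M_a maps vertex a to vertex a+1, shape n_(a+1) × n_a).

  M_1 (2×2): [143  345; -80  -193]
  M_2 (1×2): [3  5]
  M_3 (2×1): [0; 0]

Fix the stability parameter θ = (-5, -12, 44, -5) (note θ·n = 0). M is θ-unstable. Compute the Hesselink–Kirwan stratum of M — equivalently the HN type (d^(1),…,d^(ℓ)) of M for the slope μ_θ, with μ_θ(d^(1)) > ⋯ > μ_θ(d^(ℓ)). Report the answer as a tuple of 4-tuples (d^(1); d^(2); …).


Barcode: M ≅ I[1,2], I[1,3], I[4,4]^2. HN layers by μ_θ (3 steps, strictly decreasing):
  μ^(1)=44; μ^(2)=-5; μ^(3)=-17/2

((0, 0, 1, 0); (0, 0, 0, 2); (2, 2, 0, 0))


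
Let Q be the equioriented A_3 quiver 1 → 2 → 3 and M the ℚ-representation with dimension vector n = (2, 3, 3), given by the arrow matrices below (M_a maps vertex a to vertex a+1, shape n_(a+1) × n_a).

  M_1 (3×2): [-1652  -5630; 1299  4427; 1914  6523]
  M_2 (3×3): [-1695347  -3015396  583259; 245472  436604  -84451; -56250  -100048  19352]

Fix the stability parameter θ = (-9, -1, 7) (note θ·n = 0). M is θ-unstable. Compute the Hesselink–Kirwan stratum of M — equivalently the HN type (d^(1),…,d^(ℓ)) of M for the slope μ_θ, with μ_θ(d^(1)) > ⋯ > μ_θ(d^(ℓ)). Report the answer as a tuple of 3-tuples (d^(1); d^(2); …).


Interval decomposition of M: I[1,2], I[1,3], I[2,3], I[3,3].
HN type (ℓ=3): μ^(1)=7; μ^(2)=-1; μ^(3)=-9

((0, 0, 3); (0, 3, 0); (2, 0, 0))


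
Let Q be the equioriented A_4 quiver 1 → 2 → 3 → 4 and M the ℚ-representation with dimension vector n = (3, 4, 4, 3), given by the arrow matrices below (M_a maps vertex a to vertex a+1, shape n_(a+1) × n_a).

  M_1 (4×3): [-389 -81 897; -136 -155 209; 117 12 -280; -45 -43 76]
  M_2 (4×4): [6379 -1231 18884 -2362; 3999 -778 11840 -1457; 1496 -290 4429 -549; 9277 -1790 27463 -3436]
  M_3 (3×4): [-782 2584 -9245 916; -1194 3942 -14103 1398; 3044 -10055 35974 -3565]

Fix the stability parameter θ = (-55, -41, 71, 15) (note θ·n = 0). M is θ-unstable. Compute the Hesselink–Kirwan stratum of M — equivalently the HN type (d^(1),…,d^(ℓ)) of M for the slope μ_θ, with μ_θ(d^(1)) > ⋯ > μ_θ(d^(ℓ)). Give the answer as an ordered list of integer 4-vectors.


Via rank(M_{q-1}∘⋯∘M_p): M ≅ I[1,3]^2, I[1,4], I[2,2], I[3,4], I[4,4].
μ_θ-semistable layers: μ^(1)=71; μ^(2)=43; μ^(3)=15; μ^(4)=-41; μ^(5)=-55

((0, 0, 2, 0); (0, 0, 2, 2); (0, 0, 0, 1); (0, 4, 0, 0); (3, 0, 0, 0))


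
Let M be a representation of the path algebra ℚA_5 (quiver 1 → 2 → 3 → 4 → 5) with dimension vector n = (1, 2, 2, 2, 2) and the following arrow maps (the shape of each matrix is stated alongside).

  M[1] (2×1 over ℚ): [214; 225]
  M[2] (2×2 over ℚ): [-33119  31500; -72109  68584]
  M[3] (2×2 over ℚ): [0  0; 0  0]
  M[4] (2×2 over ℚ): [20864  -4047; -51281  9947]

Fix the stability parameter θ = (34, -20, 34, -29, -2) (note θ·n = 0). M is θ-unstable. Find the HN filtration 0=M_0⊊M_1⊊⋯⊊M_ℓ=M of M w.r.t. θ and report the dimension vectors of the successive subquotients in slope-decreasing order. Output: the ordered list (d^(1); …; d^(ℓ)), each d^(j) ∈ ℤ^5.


Interval decomposition of M: I[1,3], I[2,3], I[4,5]^2.
HN type (ℓ=5): μ^(1)=34; μ^(2)=7; μ^(3)=-2; μ^(4)=-20; μ^(5)=-29

((0, 0, 2, 0, 0); (1, 1, 0, 0, 0); (0, 0, 0, 0, 2); (0, 1, 0, 0, 0); (0, 0, 0, 2, 0))


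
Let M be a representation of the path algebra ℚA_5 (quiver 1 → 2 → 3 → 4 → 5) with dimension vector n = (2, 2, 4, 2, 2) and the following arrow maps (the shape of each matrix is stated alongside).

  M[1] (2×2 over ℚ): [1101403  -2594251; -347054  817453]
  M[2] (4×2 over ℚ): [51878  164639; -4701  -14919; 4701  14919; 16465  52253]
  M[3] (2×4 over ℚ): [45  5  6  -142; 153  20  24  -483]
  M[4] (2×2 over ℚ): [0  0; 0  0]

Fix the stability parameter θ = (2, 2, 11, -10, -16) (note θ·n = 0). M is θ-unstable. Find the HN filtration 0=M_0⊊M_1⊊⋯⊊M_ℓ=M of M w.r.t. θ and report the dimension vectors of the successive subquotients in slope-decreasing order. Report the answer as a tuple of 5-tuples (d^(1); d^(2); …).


Barcode: M ≅ I[1,3], I[1,4], I[3,3], I[3,4], I[5,5]^2. HN layers by μ_θ (5 steps, strictly decreasing):
  μ^(1)=11; μ^(2)=2; μ^(3)=5/4; μ^(4)=1/2; μ^(5)=-16

((0, 0, 2, 0, 0); (1, 1, 0, 0, 0); (1, 1, 1, 1, 0); (0, 0, 1, 1, 0); (0, 0, 0, 0, 2))


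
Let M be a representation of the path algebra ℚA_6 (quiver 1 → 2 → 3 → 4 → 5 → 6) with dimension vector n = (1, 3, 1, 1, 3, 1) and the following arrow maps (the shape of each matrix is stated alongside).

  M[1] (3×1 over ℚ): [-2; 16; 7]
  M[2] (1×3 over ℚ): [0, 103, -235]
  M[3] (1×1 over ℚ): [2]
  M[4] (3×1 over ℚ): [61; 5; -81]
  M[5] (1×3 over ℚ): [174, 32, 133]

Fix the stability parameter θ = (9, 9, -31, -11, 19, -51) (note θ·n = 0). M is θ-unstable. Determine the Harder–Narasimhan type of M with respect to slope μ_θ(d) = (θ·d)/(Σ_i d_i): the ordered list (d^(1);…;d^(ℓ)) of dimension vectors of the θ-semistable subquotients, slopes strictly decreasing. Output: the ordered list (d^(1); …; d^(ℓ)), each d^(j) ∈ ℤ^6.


Barcode: M ≅ I[1,6], I[2,2]^2, I[5,5]^2. HN layers by μ_θ (3 steps, strictly decreasing):
  μ^(1)=19; μ^(2)=9; μ^(3)=-28/3

((0, 0, 0, 0, 2, 0); (0, 2, 0, 0, 0, 0); (1, 1, 1, 1, 1, 1))


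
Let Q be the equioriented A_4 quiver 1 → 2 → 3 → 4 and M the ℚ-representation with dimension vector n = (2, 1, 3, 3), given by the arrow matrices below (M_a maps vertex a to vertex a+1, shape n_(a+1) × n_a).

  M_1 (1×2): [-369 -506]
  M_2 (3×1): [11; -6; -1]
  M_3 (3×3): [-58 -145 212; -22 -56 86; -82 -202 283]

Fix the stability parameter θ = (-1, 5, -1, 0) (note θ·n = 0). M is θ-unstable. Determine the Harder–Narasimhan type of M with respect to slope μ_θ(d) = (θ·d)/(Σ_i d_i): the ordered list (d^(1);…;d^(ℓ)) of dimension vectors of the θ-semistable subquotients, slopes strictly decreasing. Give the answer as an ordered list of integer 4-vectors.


Via rank(M_{q-1}∘⋯∘M_p): M ≅ I[1,1], I[1,4], I[3,4]^2.
μ_θ-semistable layers: μ^(1)=4/3; μ^(2)=0; μ^(3)=-1

((0, 1, 1, 1); (0, 0, 0, 2); (2, 0, 2, 0))


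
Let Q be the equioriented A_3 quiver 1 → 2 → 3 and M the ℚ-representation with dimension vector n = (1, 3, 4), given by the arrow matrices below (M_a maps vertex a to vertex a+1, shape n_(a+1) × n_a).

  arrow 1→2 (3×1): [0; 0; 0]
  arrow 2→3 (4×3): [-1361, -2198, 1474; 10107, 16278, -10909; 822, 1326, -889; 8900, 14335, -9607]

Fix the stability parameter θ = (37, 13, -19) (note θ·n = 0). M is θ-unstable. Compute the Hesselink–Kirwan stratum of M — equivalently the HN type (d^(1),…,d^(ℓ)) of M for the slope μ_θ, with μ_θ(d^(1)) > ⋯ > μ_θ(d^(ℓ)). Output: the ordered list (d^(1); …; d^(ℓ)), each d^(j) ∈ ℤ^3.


Barcode: M ≅ I[1,1], I[2,3]^3, I[3,3]. HN layers by μ_θ (3 steps, strictly decreasing):
  μ^(1)=37; μ^(2)=-3; μ^(3)=-19

((1, 0, 0); (0, 3, 3); (0, 0, 1))


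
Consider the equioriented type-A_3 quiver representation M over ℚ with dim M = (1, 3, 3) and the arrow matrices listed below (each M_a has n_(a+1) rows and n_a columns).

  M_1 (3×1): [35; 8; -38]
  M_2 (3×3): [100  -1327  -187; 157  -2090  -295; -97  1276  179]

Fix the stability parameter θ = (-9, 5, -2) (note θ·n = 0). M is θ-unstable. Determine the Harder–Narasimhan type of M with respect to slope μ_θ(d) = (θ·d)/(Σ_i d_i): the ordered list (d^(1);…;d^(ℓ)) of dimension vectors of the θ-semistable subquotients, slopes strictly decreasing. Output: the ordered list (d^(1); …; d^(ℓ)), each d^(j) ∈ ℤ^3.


Via rank(M_{q-1}∘⋯∘M_p): M ≅ I[1,3], I[2,3]^2.
μ_θ-semistable layers: μ^(1)=3/2; μ^(2)=-9

((0, 3, 3); (1, 0, 0))


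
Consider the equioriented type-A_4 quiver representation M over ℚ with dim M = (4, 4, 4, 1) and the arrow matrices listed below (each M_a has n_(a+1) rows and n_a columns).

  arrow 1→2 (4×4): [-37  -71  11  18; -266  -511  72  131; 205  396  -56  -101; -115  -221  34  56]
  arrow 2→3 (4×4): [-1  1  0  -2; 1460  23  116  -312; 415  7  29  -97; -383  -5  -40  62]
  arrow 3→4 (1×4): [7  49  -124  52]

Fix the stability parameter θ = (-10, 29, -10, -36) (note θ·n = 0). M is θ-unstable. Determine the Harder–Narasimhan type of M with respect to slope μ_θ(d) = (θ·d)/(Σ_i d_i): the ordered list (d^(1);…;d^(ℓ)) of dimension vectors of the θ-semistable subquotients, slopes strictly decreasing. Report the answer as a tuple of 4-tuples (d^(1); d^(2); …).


Via rank(M_{q-1}∘⋯∘M_p): M ≅ I[1,3]^3, I[1,4].
μ_θ-semistable layers: μ^(1)=19/2; μ^(2)=-17/3; μ^(3)=-10

((0, 3, 3, 0); (0, 1, 1, 1); (4, 0, 0, 0))


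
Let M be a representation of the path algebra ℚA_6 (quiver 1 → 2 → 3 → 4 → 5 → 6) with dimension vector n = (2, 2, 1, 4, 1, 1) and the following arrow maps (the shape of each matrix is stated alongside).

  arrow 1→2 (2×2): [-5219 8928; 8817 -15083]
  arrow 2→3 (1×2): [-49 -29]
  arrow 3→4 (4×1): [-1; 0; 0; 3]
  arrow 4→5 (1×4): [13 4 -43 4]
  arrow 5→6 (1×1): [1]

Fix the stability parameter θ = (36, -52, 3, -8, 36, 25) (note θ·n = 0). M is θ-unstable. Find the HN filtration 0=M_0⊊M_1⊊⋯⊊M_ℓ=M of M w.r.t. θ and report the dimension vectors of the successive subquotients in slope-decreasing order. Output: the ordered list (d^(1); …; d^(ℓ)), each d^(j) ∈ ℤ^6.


Via rank(M_{q-1}∘⋯∘M_p): M ≅ I[1,2], I[1,6], I[4,4]^3.
μ_θ-semistable layers: μ^(1)=61/2; μ^(2)=-5/2; μ^(3)=-8

((0, 0, 0, 0, 1, 1); (0, 0, 1, 1, 0, 0); (2, 2, 0, 3, 0, 0))


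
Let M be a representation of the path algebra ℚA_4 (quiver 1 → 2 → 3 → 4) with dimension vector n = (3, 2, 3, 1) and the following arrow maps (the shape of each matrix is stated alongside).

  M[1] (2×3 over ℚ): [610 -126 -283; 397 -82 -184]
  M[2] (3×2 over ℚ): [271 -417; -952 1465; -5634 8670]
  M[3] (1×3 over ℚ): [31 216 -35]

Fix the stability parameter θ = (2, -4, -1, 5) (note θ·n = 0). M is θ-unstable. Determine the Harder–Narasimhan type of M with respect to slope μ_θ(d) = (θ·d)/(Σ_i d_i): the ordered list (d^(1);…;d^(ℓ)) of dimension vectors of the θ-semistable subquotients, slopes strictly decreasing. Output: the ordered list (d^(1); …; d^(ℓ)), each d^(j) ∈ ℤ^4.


Barcode: M ≅ I[1,1], I[1,3], I[1,4], I[3,3]. HN layers by μ_θ (3 steps, strictly decreasing):
  μ^(1)=5; μ^(2)=2; μ^(3)=-1

((0, 0, 0, 1); (1, 0, 0, 0); (2, 2, 3, 0))


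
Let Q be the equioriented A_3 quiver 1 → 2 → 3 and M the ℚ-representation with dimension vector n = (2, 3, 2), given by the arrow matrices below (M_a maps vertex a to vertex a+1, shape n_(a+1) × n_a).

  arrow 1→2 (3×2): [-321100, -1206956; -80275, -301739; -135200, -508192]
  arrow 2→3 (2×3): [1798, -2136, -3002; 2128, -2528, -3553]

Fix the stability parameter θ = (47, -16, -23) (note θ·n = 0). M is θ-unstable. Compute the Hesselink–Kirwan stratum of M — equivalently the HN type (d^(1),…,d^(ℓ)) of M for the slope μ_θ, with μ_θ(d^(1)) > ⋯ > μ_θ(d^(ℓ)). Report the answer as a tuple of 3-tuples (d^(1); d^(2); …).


Via rank(M_{q-1}∘⋯∘M_p): M ≅ I[1,1], I[1,2], I[2,3]^2.
μ_θ-semistable layers: μ^(1)=47; μ^(2)=31/2; μ^(3)=-39/2

((1, 0, 0); (1, 1, 0); (0, 2, 2))


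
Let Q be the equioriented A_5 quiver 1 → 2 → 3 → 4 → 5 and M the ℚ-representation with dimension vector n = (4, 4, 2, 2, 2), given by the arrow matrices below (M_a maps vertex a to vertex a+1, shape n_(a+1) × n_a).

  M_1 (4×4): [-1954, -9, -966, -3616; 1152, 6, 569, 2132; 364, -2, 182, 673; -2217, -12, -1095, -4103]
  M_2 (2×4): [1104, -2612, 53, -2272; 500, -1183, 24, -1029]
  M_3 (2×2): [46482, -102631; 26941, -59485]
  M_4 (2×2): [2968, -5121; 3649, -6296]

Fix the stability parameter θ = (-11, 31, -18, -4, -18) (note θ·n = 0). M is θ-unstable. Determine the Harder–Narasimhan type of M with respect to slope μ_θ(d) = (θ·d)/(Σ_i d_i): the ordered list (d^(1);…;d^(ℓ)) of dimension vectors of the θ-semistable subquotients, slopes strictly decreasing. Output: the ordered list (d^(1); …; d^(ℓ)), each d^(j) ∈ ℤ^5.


Via rank(M_{q-1}∘⋯∘M_p): M ≅ I[1,2]^2, I[1,5]^2.
μ_θ-semistable layers: μ^(1)=31; μ^(2)=-9/4; μ^(3)=-11

((0, 2, 0, 0, 0); (0, 2, 2, 2, 2); (4, 0, 0, 0, 0))


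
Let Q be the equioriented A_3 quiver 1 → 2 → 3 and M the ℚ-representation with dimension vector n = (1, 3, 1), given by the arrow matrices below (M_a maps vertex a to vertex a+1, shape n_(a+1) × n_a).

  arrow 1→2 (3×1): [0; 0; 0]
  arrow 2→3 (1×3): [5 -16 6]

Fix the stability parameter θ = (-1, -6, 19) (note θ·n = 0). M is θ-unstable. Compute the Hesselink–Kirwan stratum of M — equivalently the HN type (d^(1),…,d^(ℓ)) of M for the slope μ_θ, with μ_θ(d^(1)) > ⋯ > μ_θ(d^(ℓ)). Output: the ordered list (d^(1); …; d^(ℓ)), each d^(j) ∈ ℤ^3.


Via rank(M_{q-1}∘⋯∘M_p): M ≅ I[1,1], I[2,2]^2, I[2,3].
μ_θ-semistable layers: μ^(1)=19; μ^(2)=-1; μ^(3)=-6

((0, 0, 1); (1, 0, 0); (0, 3, 0))


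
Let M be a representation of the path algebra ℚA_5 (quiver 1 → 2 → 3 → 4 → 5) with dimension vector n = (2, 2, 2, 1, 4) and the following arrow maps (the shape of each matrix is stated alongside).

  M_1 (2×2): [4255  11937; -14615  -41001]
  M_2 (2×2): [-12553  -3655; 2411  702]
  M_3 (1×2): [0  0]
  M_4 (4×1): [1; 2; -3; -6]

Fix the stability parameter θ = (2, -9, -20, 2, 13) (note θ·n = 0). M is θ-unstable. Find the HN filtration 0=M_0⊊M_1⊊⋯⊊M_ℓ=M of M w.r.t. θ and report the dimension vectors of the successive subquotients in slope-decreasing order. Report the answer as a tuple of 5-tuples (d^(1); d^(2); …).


Barcode: M ≅ I[1,1], I[1,3], I[2,3], I[4,5], I[5,5]^3. HN layers by μ_θ (4 steps, strictly decreasing):
  μ^(1)=13; μ^(2)=2; μ^(3)=-9; μ^(4)=-29/2

((0, 0, 0, 0, 4); (1, 0, 0, 1, 0); (1, 1, 1, 0, 0); (0, 1, 1, 0, 0))


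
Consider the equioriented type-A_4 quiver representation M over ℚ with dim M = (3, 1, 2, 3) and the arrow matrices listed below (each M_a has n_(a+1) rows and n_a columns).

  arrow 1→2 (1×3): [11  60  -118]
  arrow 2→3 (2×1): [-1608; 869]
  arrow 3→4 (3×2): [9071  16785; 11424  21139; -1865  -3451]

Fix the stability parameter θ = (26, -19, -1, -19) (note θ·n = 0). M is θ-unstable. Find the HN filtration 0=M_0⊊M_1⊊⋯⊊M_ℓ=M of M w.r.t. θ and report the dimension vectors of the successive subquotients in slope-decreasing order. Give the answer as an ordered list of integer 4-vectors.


Barcode: M ≅ I[1,1]^2, I[1,4], I[3,4], I[4,4]. HN layers by μ_θ (4 steps, strictly decreasing):
  μ^(1)=26; μ^(2)=-13/4; μ^(3)=-10; μ^(4)=-19

((2, 0, 0, 0); (1, 1, 1, 1); (0, 0, 1, 1); (0, 0, 0, 1))


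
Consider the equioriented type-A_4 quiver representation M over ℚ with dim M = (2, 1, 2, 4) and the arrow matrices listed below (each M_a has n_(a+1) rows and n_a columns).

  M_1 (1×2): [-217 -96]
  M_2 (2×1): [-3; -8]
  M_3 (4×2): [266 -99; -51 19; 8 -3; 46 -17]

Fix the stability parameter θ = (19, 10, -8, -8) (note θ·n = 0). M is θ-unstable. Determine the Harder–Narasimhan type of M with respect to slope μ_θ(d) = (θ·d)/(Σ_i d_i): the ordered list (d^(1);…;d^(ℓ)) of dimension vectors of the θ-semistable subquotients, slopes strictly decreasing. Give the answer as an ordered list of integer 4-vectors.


Interval decomposition of M: I[1,1], I[1,4], I[3,4], I[4,4]^2.
HN type (ℓ=3): μ^(1)=19; μ^(2)=13/4; μ^(3)=-8

((1, 0, 0, 0); (1, 1, 1, 1); (0, 0, 1, 3))


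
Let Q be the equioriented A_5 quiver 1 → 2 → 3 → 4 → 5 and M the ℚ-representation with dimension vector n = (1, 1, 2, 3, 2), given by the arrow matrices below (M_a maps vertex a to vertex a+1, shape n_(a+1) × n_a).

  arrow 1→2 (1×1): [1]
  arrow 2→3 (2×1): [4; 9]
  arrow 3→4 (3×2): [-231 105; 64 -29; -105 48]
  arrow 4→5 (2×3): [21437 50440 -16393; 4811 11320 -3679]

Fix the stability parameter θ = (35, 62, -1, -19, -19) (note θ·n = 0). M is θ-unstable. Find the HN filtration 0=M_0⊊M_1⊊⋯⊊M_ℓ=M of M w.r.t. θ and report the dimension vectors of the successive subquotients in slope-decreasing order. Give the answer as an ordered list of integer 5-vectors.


Via rank(M_{q-1}∘⋯∘M_p): M ≅ I[1,5], I[3,4], I[4,4], I[5,5].
μ_θ-semistable layers: μ^(1)=58/5; μ^(2)=-10; μ^(3)=-19

((1, 1, 1, 1, 1); (0, 0, 1, 1, 0); (0, 0, 0, 1, 1))


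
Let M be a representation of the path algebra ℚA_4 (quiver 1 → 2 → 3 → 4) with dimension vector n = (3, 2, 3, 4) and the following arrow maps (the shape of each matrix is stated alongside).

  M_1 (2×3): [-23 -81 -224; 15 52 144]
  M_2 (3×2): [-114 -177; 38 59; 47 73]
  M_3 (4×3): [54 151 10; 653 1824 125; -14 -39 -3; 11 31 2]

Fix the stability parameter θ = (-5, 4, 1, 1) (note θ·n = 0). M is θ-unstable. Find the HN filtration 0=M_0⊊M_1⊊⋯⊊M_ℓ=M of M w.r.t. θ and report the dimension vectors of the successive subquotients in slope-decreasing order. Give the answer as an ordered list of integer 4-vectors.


Via rank(M_{q-1}∘⋯∘M_p): M ≅ I[1,1], I[1,4]^2, I[3,4], I[4,4].
μ_θ-semistable layers: μ^(1)=2; μ^(2)=1; μ^(3)=-5

((0, 2, 2, 2); (0, 0, 1, 2); (3, 0, 0, 0))


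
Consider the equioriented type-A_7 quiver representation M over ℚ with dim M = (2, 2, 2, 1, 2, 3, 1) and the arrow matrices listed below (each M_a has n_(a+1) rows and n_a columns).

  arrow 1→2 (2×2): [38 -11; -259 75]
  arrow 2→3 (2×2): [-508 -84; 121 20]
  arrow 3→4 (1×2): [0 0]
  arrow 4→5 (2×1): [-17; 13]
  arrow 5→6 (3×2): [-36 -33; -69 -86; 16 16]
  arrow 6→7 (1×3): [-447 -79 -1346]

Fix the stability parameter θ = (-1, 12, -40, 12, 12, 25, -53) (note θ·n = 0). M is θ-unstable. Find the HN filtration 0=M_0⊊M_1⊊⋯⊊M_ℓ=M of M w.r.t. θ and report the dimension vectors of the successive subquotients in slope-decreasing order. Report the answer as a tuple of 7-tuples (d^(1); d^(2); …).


Via rank(M_{q-1}∘⋯∘M_p): M ≅ I[1,3]^2, I[4,7], I[5,6], I[6,6].
μ_θ-semistable layers: μ^(1)=25; μ^(2)=12; μ^(3)=-1; μ^(4)=-29/3

((0, 0, 0, 0, 0, 2, 0); (0, 0, 0, 0, 1, 0, 0); (0, 0, 0, 1, 1, 1, 1); (2, 2, 2, 0, 0, 0, 0))


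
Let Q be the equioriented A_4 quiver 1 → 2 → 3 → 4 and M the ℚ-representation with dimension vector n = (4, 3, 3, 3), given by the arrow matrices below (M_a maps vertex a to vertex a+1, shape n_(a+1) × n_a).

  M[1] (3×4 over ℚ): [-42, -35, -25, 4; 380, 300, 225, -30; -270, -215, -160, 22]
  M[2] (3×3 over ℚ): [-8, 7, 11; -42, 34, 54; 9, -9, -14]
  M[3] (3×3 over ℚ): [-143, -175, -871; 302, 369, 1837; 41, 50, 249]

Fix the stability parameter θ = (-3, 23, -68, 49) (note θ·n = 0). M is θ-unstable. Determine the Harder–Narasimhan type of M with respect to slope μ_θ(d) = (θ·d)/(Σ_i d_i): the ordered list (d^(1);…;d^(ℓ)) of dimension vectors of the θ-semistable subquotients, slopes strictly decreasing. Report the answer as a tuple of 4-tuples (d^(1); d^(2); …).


Barcode: M ≅ I[1,1]^2, I[1,4]^2, I[2,4]. HN layers by μ_θ (4 steps, strictly decreasing):
  μ^(1)=49; μ^(2)=-3; μ^(3)=-16; μ^(4)=-45/2

((0, 0, 0, 3); (2, 0, 0, 0); (2, 2, 2, 0); (0, 1, 1, 0))


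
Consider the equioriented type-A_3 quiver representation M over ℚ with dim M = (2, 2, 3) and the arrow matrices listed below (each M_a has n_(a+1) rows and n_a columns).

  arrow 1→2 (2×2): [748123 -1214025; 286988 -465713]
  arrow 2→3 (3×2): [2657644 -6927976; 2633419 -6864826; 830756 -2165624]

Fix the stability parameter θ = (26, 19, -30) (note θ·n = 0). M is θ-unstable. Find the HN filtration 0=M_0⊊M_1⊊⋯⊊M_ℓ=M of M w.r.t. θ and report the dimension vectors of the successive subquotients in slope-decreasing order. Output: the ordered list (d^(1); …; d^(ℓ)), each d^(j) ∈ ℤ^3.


Interval decomposition of M: I[1,2], I[1,3], I[3,3]^2.
HN type (ℓ=3): μ^(1)=45/2; μ^(2)=5; μ^(3)=-30

((1, 1, 0); (1, 1, 1); (0, 0, 2))


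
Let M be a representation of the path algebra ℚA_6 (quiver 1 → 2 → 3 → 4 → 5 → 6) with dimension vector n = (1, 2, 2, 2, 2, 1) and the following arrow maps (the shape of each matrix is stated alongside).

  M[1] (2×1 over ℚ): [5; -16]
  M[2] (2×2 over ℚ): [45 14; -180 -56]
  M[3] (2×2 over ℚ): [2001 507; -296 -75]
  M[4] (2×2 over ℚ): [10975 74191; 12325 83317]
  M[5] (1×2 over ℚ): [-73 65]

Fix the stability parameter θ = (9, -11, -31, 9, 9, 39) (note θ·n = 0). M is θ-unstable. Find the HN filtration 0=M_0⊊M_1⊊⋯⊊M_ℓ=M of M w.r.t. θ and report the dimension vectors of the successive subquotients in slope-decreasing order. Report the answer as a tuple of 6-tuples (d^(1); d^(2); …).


Barcode: M ≅ I[1,6], I[2,2], I[3,4], I[5,5]. HN layers by μ_θ (4 steps, strictly decreasing):
  μ^(1)=39; μ^(2)=9; μ^(3)=-11; μ^(4)=-31

((0, 0, 0, 0, 0, 1); (0, 0, 0, 2, 2, 0); (1, 2, 1, 0, 0, 0); (0, 0, 1, 0, 0, 0))


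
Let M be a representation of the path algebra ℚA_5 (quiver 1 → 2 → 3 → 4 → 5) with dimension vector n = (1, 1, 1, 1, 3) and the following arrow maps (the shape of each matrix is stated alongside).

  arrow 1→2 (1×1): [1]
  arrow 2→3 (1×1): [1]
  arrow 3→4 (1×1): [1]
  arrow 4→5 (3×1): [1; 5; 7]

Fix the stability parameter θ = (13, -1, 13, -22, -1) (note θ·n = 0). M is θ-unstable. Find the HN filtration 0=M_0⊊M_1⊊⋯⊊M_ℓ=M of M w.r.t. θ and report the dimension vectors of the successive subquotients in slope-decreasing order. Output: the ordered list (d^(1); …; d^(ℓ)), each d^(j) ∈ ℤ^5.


Via rank(M_{q-1}∘⋯∘M_p): M ≅ I[1,5], I[5,5]^2.
μ_θ-semistable layers: μ^(1)=2/5; μ^(2)=-1

((1, 1, 1, 1, 1); (0, 0, 0, 0, 2))


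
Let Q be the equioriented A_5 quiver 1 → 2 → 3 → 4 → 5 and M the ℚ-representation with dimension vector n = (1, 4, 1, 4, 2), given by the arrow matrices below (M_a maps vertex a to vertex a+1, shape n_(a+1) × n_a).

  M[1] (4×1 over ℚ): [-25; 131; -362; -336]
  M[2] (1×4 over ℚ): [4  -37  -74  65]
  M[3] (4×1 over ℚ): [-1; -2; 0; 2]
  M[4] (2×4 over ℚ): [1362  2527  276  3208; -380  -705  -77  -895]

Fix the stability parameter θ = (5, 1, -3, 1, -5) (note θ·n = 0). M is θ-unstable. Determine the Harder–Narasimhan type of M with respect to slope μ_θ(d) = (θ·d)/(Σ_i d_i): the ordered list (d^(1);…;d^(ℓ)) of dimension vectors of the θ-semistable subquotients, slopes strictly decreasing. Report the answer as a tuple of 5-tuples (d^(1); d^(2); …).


Barcode: M ≅ I[1,4], I[2,2]^3, I[4,4], I[4,5]^2. HN layers by μ_θ (2 steps, strictly decreasing):
  μ^(1)=1; μ^(2)=-2

((1, 4, 1, 2, 0); (0, 0, 0, 2, 2))


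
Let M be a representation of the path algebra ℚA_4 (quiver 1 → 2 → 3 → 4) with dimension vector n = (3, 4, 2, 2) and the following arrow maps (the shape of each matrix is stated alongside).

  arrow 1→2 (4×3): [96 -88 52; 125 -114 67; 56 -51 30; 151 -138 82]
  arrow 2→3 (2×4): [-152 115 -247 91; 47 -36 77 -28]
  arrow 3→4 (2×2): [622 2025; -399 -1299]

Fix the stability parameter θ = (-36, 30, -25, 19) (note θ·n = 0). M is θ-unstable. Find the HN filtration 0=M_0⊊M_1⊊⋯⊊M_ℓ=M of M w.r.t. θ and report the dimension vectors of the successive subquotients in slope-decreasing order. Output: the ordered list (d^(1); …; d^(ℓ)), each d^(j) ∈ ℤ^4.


Barcode: M ≅ I[1,2], I[1,4]^2, I[2,2]. HN layers by μ_θ (4 steps, strictly decreasing):
  μ^(1)=30; μ^(2)=19; μ^(3)=5/2; μ^(4)=-36

((0, 2, 0, 0); (0, 0, 0, 2); (0, 2, 2, 0); (3, 0, 0, 0))


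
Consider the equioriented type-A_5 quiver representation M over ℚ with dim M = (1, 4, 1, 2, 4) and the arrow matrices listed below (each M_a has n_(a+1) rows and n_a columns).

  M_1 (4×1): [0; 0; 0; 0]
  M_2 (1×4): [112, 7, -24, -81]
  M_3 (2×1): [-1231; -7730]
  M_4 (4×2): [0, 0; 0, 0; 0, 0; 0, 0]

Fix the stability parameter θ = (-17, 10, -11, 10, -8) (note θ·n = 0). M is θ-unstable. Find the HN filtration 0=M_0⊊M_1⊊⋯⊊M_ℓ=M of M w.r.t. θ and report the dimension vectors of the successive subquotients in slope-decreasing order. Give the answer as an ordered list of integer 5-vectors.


Via rank(M_{q-1}∘⋯∘M_p): M ≅ I[1,1], I[2,2]^3, I[2,4], I[4,4], I[5,5]^4.
μ_θ-semistable layers: μ^(1)=10; μ^(2)=-1/2; μ^(3)=-8; μ^(4)=-17

((0, 3, 0, 2, 0); (0, 1, 1, 0, 0); (0, 0, 0, 0, 4); (1, 0, 0, 0, 0))


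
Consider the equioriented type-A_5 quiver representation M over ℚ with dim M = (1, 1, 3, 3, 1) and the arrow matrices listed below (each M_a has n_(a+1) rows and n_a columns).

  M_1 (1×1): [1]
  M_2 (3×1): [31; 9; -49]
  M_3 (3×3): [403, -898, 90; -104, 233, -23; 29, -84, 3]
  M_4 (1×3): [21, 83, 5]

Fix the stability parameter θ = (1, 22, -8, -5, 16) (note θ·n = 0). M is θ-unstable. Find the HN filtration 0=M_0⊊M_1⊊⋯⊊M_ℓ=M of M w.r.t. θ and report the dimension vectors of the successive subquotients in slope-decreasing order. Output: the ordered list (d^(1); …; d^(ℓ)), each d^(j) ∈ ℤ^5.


Barcode: M ≅ I[1,5], I[3,4]^2. HN layers by μ_θ (5 steps, strictly decreasing):
  μ^(1)=16; μ^(2)=3; μ^(3)=1; μ^(4)=-5; μ^(5)=-8

((0, 0, 0, 0, 1); (0, 1, 1, 1, 0); (1, 0, 0, 0, 0); (0, 0, 0, 2, 0); (0, 0, 2, 0, 0))


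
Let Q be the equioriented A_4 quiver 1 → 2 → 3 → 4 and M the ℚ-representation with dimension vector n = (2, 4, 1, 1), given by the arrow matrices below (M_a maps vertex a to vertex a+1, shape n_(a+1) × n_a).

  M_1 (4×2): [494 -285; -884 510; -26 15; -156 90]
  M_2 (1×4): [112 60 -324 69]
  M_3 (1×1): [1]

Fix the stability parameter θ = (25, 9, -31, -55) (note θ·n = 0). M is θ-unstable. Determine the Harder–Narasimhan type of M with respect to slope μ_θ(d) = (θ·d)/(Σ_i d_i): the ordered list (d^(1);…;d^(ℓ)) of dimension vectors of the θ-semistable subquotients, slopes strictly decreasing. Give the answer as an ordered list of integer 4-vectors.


Barcode: M ≅ I[1,1], I[1,4], I[2,2]^3. HN layers by μ_θ (3 steps, strictly decreasing):
  μ^(1)=25; μ^(2)=9; μ^(3)=-13

((1, 0, 0, 0); (0, 3, 0, 0); (1, 1, 1, 1))


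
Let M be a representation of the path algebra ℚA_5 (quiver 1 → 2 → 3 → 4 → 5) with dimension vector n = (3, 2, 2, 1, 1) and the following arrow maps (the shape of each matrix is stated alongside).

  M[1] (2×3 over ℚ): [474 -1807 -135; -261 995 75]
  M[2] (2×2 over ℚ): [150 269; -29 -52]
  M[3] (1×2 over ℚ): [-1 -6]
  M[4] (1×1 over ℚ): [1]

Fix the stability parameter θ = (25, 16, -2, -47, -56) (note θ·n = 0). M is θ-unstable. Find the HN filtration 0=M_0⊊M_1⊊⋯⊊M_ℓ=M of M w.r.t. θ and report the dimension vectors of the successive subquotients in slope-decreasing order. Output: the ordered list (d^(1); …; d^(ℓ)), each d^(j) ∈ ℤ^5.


Via rank(M_{q-1}∘⋯∘M_p): M ≅ I[1,1], I[1,3], I[1,5].
μ_θ-semistable layers: μ^(1)=25; μ^(2)=13; μ^(3)=-64/5

((1, 0, 0, 0, 0); (1, 1, 1, 0, 0); (1, 1, 1, 1, 1))


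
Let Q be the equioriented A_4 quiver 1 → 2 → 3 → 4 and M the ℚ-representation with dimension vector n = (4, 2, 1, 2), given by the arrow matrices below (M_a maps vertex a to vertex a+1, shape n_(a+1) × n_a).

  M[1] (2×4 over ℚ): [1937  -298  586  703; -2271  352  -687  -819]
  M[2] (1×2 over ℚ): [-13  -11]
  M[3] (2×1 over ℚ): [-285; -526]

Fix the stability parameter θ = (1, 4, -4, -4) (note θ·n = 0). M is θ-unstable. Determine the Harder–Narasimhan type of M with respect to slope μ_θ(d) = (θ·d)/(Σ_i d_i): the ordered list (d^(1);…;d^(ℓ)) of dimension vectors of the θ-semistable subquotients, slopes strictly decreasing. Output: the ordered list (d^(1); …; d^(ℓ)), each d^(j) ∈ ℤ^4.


Barcode: M ≅ I[1,1]^2, I[1,2], I[1,4], I[4,4]. HN layers by μ_θ (4 steps, strictly decreasing):
  μ^(1)=4; μ^(2)=1; μ^(3)=-3/4; μ^(4)=-4

((0, 1, 0, 0); (3, 0, 0, 0); (1, 1, 1, 1); (0, 0, 0, 1))


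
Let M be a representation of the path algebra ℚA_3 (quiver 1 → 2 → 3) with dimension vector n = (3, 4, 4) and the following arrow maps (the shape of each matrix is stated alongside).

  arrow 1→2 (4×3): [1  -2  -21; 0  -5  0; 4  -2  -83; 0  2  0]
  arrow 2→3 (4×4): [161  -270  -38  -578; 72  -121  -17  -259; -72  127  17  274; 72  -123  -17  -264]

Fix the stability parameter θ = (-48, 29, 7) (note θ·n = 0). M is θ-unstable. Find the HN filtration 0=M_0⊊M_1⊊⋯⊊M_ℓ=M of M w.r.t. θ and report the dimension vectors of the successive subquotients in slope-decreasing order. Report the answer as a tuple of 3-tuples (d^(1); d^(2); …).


Via rank(M_{q-1}∘⋯∘M_p): M ≅ I[1,2], I[1,3]^2, I[2,3], I[3,3].
μ_θ-semistable layers: μ^(1)=29; μ^(2)=18; μ^(3)=7; μ^(4)=-48

((0, 1, 0); (0, 3, 3); (0, 0, 1); (3, 0, 0))


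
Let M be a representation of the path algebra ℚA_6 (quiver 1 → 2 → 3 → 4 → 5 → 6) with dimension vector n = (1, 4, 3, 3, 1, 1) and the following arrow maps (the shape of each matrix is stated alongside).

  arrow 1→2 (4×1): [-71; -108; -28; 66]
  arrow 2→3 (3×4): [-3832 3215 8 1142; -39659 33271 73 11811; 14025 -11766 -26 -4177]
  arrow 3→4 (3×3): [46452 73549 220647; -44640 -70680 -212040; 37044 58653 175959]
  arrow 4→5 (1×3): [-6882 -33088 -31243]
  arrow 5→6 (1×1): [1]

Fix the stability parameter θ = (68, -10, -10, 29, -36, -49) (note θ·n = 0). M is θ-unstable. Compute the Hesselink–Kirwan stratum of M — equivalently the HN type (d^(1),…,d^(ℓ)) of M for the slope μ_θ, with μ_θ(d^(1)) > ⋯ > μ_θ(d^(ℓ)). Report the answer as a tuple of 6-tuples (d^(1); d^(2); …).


Via rank(M_{q-1}∘⋯∘M_p): M ≅ I[1,3], I[2,2], I[2,3], I[2,6], I[4,4]^2.
μ_θ-semistable layers: μ^(1)=29; μ^(2)=16; μ^(3)=-10; μ^(4)=-76/5

((0, 0, 0, 2, 0, 0); (1, 1, 1, 0, 0, 0); (0, 2, 1, 0, 0, 0); (0, 1, 1, 1, 1, 1))


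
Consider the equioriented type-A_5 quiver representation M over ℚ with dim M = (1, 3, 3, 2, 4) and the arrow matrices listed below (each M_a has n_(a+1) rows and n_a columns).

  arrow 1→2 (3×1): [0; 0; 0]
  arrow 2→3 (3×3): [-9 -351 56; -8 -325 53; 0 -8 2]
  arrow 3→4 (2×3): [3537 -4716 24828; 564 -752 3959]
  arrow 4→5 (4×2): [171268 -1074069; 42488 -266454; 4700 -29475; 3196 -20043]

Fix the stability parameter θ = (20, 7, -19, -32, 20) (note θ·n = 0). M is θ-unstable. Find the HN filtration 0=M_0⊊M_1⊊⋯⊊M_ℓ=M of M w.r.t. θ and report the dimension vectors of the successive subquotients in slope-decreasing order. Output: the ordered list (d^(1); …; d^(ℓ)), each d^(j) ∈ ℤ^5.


Barcode: M ≅ I[1,1], I[2,3], I[2,4], I[2,5], I[5,5]^3. HN layers by μ_θ (3 steps, strictly decreasing):
  μ^(1)=20; μ^(2)=-6; μ^(3)=-44/3

((1, 0, 0, 0, 4); (0, 1, 1, 0, 0); (0, 2, 2, 2, 0))


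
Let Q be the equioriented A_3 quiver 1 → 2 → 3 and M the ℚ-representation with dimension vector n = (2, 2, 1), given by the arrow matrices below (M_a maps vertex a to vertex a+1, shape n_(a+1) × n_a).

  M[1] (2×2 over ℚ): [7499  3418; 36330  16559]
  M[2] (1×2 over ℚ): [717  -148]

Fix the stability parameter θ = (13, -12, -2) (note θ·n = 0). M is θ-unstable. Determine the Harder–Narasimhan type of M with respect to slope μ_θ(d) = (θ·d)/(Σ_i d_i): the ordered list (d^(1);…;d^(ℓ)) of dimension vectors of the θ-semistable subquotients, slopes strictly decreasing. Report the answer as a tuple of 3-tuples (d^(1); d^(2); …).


Barcode: M ≅ I[1,2], I[1,3]. HN layers by μ_θ (2 steps, strictly decreasing):
  μ^(1)=1/2; μ^(2)=-1/3

((1, 1, 0); (1, 1, 1))


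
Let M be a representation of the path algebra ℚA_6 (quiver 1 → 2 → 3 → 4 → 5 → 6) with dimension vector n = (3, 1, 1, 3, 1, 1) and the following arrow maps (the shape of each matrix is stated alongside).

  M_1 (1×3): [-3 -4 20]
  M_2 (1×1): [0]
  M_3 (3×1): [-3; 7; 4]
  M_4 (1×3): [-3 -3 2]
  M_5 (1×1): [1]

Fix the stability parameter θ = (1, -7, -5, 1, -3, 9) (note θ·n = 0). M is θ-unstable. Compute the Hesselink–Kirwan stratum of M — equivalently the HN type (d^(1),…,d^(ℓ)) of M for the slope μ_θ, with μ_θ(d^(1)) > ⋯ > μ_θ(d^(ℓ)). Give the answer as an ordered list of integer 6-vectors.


Interval decomposition of M: I[1,1]^2, I[1,2], I[3,6], I[4,4]^2.
HN type (ℓ=5): μ^(1)=9; μ^(2)=1; μ^(3)=-1; μ^(4)=-3; μ^(5)=-5

((0, 0, 0, 0, 0, 1); (2, 0, 0, 2, 0, 0); (0, 0, 0, 1, 1, 0); (1, 1, 0, 0, 0, 0); (0, 0, 1, 0, 0, 0))


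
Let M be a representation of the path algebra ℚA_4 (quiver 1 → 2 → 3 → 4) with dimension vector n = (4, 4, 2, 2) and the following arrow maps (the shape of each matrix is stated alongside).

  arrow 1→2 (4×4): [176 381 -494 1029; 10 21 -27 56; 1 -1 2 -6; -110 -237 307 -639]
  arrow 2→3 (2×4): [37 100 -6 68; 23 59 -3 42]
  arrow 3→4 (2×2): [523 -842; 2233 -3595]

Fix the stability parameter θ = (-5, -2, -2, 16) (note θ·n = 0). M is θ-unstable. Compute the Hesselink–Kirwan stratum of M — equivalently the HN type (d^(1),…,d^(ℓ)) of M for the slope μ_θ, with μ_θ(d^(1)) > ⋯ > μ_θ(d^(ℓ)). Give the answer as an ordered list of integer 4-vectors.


Interval decomposition of M: I[1,2]^2, I[1,4]^2.
HN type (ℓ=3): μ^(1)=16; μ^(2)=-2; μ^(3)=-5

((0, 0, 0, 2); (0, 4, 2, 0); (4, 0, 0, 0))


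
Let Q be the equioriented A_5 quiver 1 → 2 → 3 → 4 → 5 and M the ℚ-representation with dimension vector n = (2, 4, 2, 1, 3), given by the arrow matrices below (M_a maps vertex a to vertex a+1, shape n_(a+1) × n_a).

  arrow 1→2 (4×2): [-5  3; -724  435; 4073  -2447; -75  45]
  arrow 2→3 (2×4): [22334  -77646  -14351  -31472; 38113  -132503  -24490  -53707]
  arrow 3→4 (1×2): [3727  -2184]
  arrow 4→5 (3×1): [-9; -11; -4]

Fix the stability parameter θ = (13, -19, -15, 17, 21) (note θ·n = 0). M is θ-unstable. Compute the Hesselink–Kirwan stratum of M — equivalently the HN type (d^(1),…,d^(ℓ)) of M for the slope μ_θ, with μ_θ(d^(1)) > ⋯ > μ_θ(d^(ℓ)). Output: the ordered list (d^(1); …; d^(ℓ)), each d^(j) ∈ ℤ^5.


Interval decomposition of M: I[1,3], I[1,5], I[2,2]^2, I[5,5]^2.
HN type (ℓ=4): μ^(1)=21; μ^(2)=17; μ^(3)=-7; μ^(4)=-19

((0, 0, 0, 0, 3); (0, 0, 0, 1, 0); (2, 2, 2, 0, 0); (0, 2, 0, 0, 0))


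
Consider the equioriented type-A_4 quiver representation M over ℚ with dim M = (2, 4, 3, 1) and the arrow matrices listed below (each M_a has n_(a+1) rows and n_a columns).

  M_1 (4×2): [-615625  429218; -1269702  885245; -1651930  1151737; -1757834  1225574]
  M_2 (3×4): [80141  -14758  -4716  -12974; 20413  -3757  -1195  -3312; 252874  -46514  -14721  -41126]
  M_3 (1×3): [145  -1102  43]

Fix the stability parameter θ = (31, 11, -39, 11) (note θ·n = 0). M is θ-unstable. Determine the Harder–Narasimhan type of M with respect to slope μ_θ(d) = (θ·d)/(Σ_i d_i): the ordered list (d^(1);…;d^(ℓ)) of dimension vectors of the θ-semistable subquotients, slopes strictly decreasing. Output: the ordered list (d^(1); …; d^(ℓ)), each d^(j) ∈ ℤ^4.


Via rank(M_{q-1}∘⋯∘M_p): M ≅ I[1,3], I[1,4], I[2,2], I[2,3].
μ_θ-semistable layers: μ^(1)=11; μ^(2)=1; μ^(3)=-14

((0, 1, 0, 1); (2, 2, 2, 0); (0, 1, 1, 0))
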